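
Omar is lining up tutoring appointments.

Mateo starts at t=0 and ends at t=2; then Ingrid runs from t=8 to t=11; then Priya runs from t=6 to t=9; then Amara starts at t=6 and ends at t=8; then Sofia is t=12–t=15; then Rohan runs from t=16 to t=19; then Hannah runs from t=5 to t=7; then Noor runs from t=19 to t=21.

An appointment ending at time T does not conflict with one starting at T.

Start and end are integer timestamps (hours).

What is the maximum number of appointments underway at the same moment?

Sort all start/end points and keep a running count:
t=0 start Mateo → 1
t=2 end Mateo → 0
t=5 start Hannah → 1
t=6 start Amara → 2
t=6 start Priya → 3
t=7 end Hannah → 2
t=8 end Amara → 1
t=8 start Ingrid → 2
t=9 end Priya → 1
t=11 end Ingrid → 0
t=12 start Sofia → 1
t=15 end Sofia → 0
t=16 start Rohan → 1
t=19 end Rohan → 0
t=19 start Noor → 1
t=21 end Noor → 0
Peak is 3, at t=6 (Amara, Hannah, Priya).

3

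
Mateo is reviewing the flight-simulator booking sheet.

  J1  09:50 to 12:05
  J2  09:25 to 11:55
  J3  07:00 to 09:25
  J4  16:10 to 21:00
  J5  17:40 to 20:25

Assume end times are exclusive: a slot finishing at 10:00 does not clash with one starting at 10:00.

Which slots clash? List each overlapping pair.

J1 & J2, J4 & J5

Sorted by start: J3, J2, J1, J4, J5.
J2 starts exactly when J3 ends (back-to-back, no overlap), so J3 has no further overlaps.
J1 starts before J2 ends → J2 and J1 overlap.
J4 starts after J2 ends, so J2 has no further overlaps.
J4 starts after J1 ends, so J1 has no further overlaps.
J5 starts before J4 ends → J4 and J5 overlap.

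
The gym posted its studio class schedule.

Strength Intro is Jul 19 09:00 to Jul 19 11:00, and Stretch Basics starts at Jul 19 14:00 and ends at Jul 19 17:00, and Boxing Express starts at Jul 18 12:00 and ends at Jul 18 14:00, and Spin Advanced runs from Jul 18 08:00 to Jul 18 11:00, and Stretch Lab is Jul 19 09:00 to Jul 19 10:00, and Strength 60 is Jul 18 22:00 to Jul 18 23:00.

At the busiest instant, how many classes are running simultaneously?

Walk through starts and ends in time order (an end at T is processed before a start at T):
Jul 18 08:00 start Spin Advanced → 1
Jul 18 11:00 end Spin Advanced → 0
Jul 18 12:00 start Boxing Express → 1
Jul 18 14:00 end Boxing Express → 0
Jul 18 22:00 start Strength 60 → 1
Jul 18 23:00 end Strength 60 → 0
Jul 19 09:00 start Strength Intro → 1
Jul 19 09:00 start Stretch Lab → 2
Jul 19 10:00 end Stretch Lab → 1
Jul 19 11:00 end Strength Intro → 0
Jul 19 14:00 start Stretch Basics → 1
Jul 19 17:00 end Stretch Basics → 0
Peak is 2, at Jul 19 09:00 (Strength Intro, Stretch Lab).

2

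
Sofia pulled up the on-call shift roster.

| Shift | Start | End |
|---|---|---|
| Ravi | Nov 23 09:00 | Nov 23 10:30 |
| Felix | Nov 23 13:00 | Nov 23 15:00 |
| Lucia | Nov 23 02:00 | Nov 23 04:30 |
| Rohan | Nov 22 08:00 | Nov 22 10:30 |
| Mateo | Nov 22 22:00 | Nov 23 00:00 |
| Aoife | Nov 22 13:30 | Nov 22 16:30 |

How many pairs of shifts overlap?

Two intervals overlap when each starts before the other ends.
Sorted by start: Rohan, Aoife, Mateo, Lucia, Ravi, Felix.
Aoife starts after Rohan ends, so Rohan has no further overlaps.
Mateo starts after Aoife ends, so Aoife has no further overlaps.
Lucia starts after Mateo ends, so Mateo has no further overlaps.
Ravi starts after Lucia ends, so Lucia has no further overlaps.
Felix starts after Ravi ends.
No pair overlaps.

0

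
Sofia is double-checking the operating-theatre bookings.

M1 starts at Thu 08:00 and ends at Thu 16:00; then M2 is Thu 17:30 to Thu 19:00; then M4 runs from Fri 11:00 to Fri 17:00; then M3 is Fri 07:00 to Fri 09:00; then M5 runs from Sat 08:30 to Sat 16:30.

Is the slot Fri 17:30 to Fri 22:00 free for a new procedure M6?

M1: ends Thu 16:00 at or before M6 starts Fri 17:30 → clear.
M2: ends Thu 19:00 at or before M6 starts Fri 17:30 → clear.
M3: ends Fri 09:00 at or before M6 starts Fri 17:30 → clear.
M4: ends Fri 17:00 at or before M6 starts Fri 17:30 → clear.
M5: starts Sat 08:30 at or after M6 ends Fri 22:00 → clear.

Yes — the slot is free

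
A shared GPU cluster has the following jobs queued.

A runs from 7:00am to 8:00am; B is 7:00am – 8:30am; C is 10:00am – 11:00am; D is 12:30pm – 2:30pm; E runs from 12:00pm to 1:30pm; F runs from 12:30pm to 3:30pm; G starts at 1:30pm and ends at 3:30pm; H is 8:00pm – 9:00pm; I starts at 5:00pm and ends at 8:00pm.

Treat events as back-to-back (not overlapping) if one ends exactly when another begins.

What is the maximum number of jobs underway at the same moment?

3

Walk through starts and ends in time order (an end at T is processed before a start at T):
7:00am start A → 1
7:00am start B → 2
8:00am end A → 1
8:30am end B → 0
10:00am start C → 1
11:00am end C → 0
12:00pm start E → 1
12:30pm start D → 2
12:30pm start F → 3
1:30pm end E → 2
1:30pm start G → 3
2:30pm end D → 2
3:30pm end F → 1
3:30pm end G → 0
5:00pm start I → 1
8:00pm end I → 0
8:00pm start H → 1
9:00pm end H → 0
Peak is 3, at 12:30pm (D, E, F).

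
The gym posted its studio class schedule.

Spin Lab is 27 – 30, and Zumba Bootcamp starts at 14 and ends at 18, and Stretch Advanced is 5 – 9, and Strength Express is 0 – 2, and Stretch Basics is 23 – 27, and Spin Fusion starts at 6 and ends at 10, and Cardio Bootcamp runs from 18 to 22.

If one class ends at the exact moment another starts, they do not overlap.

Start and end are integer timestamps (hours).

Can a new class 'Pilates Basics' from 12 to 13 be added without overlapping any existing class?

Strength Express: ends 2 at or before Pilates Basics starts 12 → clear.
Stretch Advanced: ends 9 at or before Pilates Basics starts 12 → clear.
Spin Fusion: ends 10 at or before Pilates Basics starts 12 → clear.
Zumba Bootcamp: starts 14 at or after Pilates Basics ends 13 → clear.
Cardio Bootcamp: starts 18 at or after Pilates Basics ends 13 → clear.
Stretch Basics: starts 23 at or after Pilates Basics ends 13 → clear.
Spin Lab: starts 27 at or after Pilates Basics ends 13 → clear.

Yes — the slot is free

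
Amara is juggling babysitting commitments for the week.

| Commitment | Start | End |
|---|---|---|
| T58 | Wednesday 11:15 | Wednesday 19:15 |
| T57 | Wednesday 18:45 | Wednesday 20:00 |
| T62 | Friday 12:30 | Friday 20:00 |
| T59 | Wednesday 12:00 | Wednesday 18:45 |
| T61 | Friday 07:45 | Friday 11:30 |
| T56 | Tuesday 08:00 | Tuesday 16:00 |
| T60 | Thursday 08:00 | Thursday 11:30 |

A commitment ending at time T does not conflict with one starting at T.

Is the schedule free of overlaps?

No

Sorted by start: T56, T58, T59, T57, T60, T61, T62.
T58 starts after T56 ends, so nothing later overlaps T56 either.
T59 starts before T58 ends → T58 and T59 overlap.
That's a conflict, so the schedule is not conflict-free.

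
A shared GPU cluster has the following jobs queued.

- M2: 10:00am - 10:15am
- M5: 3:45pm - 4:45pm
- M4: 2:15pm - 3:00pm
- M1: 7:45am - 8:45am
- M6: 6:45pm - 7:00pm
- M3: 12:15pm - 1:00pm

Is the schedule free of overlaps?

Sorted by start: M1, M2, M3, M4, M5, M6.
M2 starts after M1 ends, so nothing later overlaps M1 either.
M3 starts after M2 ends, so nothing later overlaps M2 either.
M4 starts after M3 ends, so nothing later overlaps M3 either.
M5 starts after M4 ends, so nothing later overlaps M4 either.
M6 starts after M5 ends.
Every pair is clear; the schedule has no overlaps.

Yes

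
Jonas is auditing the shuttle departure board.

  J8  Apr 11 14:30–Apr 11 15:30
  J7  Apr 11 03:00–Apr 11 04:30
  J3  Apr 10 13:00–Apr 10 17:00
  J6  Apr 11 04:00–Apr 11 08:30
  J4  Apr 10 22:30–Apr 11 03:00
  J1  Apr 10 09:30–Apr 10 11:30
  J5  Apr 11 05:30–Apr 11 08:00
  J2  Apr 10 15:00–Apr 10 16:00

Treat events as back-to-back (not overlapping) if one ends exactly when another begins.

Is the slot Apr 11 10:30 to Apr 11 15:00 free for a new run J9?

No — it overlaps J8

J1: ends Apr 10 11:30 at or before J9 starts Apr 11 10:30 → clear.
J3: ends Apr 10 17:00 at or before J9 starts Apr 11 10:30 → clear.
J2: ends Apr 10 16:00 at or before J9 starts Apr 11 10:30 → clear.
J4: ends Apr 11 03:00 at or before J9 starts Apr 11 10:30 → clear.
J7: ends Apr 11 04:30 at or before J9 starts Apr 11 10:30 → clear.
J6: ends Apr 11 08:30 at or before J9 starts Apr 11 10:30 → clear.
J5: ends Apr 11 08:00 at or before J9 starts Apr 11 10:30 → clear.
J8: starts Apr 11 14:30 before J9 ends Apr 11 15:00, and ends Apr 11 15:30 after J9 starts Apr 11 10:30 → overlap.
J9 overlaps J8.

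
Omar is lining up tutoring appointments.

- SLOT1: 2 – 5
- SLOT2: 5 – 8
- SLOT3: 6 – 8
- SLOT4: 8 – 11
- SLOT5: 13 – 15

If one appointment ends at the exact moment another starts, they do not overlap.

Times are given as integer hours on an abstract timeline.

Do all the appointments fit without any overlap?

No

Check each pair: they overlap iff neither finishes before the other starts.
Sorted by start: SLOT1, SLOT2, SLOT3, SLOT4, SLOT5.
SLOT2 starts exactly when SLOT1 ends (back-to-back, no overlap); SLOT1 is clear from here.
SLOT3 starts before SLOT2 ends → SLOT2 and SLOT3 overlap.
That's a conflict, so the schedule is not conflict-free.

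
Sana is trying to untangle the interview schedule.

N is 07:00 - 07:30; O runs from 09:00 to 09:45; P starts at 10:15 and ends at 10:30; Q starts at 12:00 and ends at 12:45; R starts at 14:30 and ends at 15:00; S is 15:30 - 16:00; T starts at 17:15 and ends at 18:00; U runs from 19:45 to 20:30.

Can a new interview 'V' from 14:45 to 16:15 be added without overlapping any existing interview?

N: ends 07:30 at or before V starts 14:45 → clear.
O: ends 09:45 at or before V starts 14:45 → clear.
P: ends 10:30 at or before V starts 14:45 → clear.
Q: ends 12:45 at or before V starts 14:45 → clear.
R: starts 14:30 before V ends 16:15, and ends 15:00 after V starts 14:45 → overlap.
S: starts 15:30 before V ends 16:15, and ends 16:00 after V starts 14:45 → overlap.
T: starts 17:15 at or after V ends 16:15 → clear.
U: starts 19:45 at or after V ends 16:15 → clear.
V overlaps R, S.

No — it overlaps R, S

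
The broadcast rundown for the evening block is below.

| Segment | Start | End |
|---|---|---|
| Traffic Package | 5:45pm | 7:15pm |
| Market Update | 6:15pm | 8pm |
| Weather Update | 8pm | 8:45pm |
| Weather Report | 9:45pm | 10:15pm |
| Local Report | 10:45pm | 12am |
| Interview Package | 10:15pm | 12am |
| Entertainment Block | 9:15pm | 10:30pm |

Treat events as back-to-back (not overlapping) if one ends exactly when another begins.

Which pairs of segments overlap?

Two intervals overlap when each starts before the other ends.
Sorted by start: Traffic Package, Market Update, Weather Update, Entertainment Block, Weather Report, Interview Package, Local Report.
Market Update starts before Traffic Package ends → Traffic Package and Market Update overlap.
Weather Update starts after Traffic Package ends, so nothing later overlaps Traffic Package either.
Weather Update starts exactly when Market Update ends (back-to-back, no overlap), so nothing later overlaps Market Update either.
Entertainment Block starts after Weather Update ends, so nothing later overlaps Weather Update either.
Weather Report starts before Entertainment Block ends → Entertainment Block and Weather Report overlap.
Interview Package starts before Entertainment Block ends → Entertainment Block and Interview Package overlap.
Local Report starts after Entertainment Block ends.
Interview Package starts exactly when Weather Report ends (back-to-back, no overlap), so nothing later overlaps Weather Report either.
Local Report starts before Interview Package ends → Interview Package and Local Report overlap.

Entertainment Block & Interview Package, Entertainment Block & Weather Report, Interview Package & Local Report, Market Update & Traffic Package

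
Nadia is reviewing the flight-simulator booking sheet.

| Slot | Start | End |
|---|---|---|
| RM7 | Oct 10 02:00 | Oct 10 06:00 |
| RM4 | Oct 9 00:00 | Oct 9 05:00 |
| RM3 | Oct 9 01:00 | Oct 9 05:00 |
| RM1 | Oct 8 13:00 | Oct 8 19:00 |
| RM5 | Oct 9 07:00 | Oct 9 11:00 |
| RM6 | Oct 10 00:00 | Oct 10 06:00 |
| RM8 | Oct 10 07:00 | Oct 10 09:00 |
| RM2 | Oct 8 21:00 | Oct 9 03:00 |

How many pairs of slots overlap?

Sorted by start: RM1, RM2, RM4, RM3, RM5, RM6, RM7, RM8.
RM2 starts after RM1 ends — done with RM1.
RM4 starts before RM2 ends → RM2 and RM4 overlap.
RM3 starts before RM2 ends → RM2 and RM3 overlap.
RM5 starts after RM2 ends — done with RM2.
RM3 starts before RM4 ends → RM4 and RM3 overlap.
RM5 starts after RM4 ends — done with RM4.
RM5 starts after RM3 ends — done with RM3.
RM6 starts after RM5 ends — done with RM5.
RM7 starts before RM6 ends → RM6 and RM7 overlap.
RM8 starts after RM6 ends.
RM8 starts after RM7 ends.
Overlapping pairs: RM2 & RM3, RM2 & RM4, RM3 & RM4, RM6 & RM7 — 4 in total.

4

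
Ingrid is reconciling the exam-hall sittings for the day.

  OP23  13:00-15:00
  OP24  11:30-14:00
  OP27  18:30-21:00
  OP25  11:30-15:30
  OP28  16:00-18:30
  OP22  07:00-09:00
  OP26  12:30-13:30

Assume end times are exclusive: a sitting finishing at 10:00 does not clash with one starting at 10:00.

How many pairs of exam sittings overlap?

6

Sorted by start: OP22, OP24, OP25, OP26, OP23, OP28, OP27.
OP24 starts after OP22 ends, so OP22 has no further overlaps.
OP25 starts before OP24 ends → OP24 and OP25 overlap.
OP26 starts before OP24 ends → OP24 and OP26 overlap.
OP23 starts before OP24 ends → OP24 and OP23 overlap.
OP28 starts after OP24 ends, so OP24 has no further overlaps.
OP26 starts before OP25 ends → OP25 and OP26 overlap.
OP23 starts before OP25 ends → OP25 and OP23 overlap.
OP28 starts after OP25 ends, so OP25 has no further overlaps.
OP23 starts before OP26 ends → OP26 and OP23 overlap.
OP28 starts after OP26 ends, so OP26 has no further overlaps.
OP28 starts after OP23 ends, so OP23 has no further overlaps.
OP27 starts exactly when OP28 ends (back-to-back, no overlap).
Overlapping pairs: OP23 & OP24, OP23 & OP25, OP23 & OP26, OP24 & OP25, OP24 & OP26, OP25 & OP26 — 6 in total.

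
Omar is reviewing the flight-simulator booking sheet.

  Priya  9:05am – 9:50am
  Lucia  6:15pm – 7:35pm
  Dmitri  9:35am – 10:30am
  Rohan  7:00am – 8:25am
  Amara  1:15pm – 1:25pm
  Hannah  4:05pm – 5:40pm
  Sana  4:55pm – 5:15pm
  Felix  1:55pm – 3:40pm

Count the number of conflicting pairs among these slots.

2

Sorted by start: Rohan, Priya, Dmitri, Amara, Felix, Hannah, Sana, Lucia.
Priya starts after Rohan ends; Rohan is clear from here.
Dmitri starts before Priya ends → Priya and Dmitri overlap.
Amara starts after Priya ends; Priya is clear from here.
Amara starts after Dmitri ends; Dmitri is clear from here.
Felix starts after Amara ends; Amara is clear from here.
Hannah starts after Felix ends; Felix is clear from here.
Sana starts before Hannah ends → Hannah and Sana overlap.
Lucia starts after Hannah ends.
Lucia starts after Sana ends.
Overlapping pairs: Dmitri & Priya, Hannah & Sana — 2 in total.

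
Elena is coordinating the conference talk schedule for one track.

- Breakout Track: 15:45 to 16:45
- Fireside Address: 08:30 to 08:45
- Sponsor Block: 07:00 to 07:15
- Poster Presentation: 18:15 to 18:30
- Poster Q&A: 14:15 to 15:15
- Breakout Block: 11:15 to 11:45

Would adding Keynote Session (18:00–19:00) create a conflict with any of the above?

Yes — it overlaps Poster Presentation

Sponsor Block: ends 07:15 at or before Keynote Session starts 18:00 → clear.
Fireside Address: ends 08:45 at or before Keynote Session starts 18:00 → clear.
Breakout Block: ends 11:45 at or before Keynote Session starts 18:00 → clear.
Poster Q&A: ends 15:15 at or before Keynote Session starts 18:00 → clear.
Breakout Track: ends 16:45 at or before Keynote Session starts 18:00 → clear.
Poster Presentation: starts 18:15 before Keynote Session ends 19:00, and ends 18:30 after Keynote Session starts 18:00 → overlap.
Keynote Session overlaps Poster Presentation.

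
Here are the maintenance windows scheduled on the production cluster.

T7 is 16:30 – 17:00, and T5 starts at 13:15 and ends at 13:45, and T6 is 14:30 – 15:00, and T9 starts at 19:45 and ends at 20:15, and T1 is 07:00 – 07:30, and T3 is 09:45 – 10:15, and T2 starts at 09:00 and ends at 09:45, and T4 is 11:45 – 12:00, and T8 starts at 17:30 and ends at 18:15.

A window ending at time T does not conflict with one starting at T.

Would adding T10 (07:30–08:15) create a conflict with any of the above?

T1: ends 07:30 at or before T10 starts 07:30 → clear.
T2: starts 09:00 at or after T10 ends 08:15 → clear.
T3: starts 09:45 at or after T10 ends 08:15 → clear.
T4: starts 11:45 at or after T10 ends 08:15 → clear.
T5: starts 13:15 at or after T10 ends 08:15 → clear.
T6: starts 14:30 at or after T10 ends 08:15 → clear.
T7: starts 16:30 at or after T10 ends 08:15 → clear.
T8: starts 17:30 at or after T10 ends 08:15 → clear.
T9: starts 19:45 at or after T10 ends 08:15 → clear.

No — it doesn't clash with anything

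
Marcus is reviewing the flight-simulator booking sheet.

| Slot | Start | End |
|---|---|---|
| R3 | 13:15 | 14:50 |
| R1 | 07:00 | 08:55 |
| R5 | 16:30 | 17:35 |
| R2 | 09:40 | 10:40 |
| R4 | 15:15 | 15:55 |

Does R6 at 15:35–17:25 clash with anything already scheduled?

R1: ends 08:55 at or before R6 starts 15:35 → clear.
R2: ends 10:40 at or before R6 starts 15:35 → clear.
R3: ends 14:50 at or before R6 starts 15:35 → clear.
R4: starts 15:15 before R6 ends 17:25, and ends 15:55 after R6 starts 15:35 → overlap.
R5: starts 16:30 before R6 ends 17:25, and ends 17:35 after R6 starts 15:35 → overlap.
R6 overlaps R4, R5.

Yes — it overlaps R4, R5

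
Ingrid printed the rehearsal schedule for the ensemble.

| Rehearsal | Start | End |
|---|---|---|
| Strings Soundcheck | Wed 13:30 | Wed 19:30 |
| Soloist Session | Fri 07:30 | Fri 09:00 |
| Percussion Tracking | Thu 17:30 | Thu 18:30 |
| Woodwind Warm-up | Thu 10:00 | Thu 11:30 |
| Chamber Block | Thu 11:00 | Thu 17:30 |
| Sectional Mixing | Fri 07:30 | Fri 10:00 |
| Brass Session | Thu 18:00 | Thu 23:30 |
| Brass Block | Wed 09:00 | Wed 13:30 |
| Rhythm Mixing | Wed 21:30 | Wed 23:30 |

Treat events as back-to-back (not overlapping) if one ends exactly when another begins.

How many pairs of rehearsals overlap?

3

Two intervals overlap when each starts before the other ends.
Sorted by start: Brass Block, Strings Soundcheck, Rhythm Mixing, Woodwind Warm-up, Chamber Block, Percussion Tracking, Brass Session, Soloist Session, Sectional Mixing.
Strings Soundcheck starts exactly when Brass Block ends (back-to-back, no overlap), so nothing later overlaps Brass Block either.
Rhythm Mixing starts after Strings Soundcheck ends, so nothing later overlaps Strings Soundcheck either.
Woodwind Warm-up starts after Rhythm Mixing ends, so nothing later overlaps Rhythm Mixing either.
Chamber Block starts before Woodwind Warm-up ends → Woodwind Warm-up and Chamber Block overlap.
Percussion Tracking starts after Woodwind Warm-up ends, so nothing later overlaps Woodwind Warm-up either.
Percussion Tracking starts exactly when Chamber Block ends (back-to-back, no overlap), so nothing later overlaps Chamber Block either.
Brass Session starts before Percussion Tracking ends → Percussion Tracking and Brass Session overlap.
Soloist Session starts after Percussion Tracking ends, so nothing later overlaps Percussion Tracking either.
Soloist Session starts after Brass Session ends, so nothing later overlaps Brass Session either.
Sectional Mixing starts before Soloist Session ends → Soloist Session and Sectional Mixing overlap.
Overlapping pairs: Brass Session & Percussion Tracking, Chamber Block & Woodwind Warm-up, Sectional Mixing & Soloist Session — 3 in total.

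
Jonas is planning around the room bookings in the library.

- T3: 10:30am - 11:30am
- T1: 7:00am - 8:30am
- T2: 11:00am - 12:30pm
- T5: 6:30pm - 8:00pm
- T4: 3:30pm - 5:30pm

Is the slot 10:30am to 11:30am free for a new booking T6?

No — it overlaps T2, T3

T1: ends 8:30am at or before T6 starts 10:30am → clear.
T3: starts 10:30am before T6 ends 11:30am, and ends 11:30am after T6 starts 10:30am → overlap.
T2: starts 11:00am before T6 ends 11:30am, and ends 12:30pm after T6 starts 10:30am → overlap.
T4: starts 3:30pm at or after T6 ends 11:30am → clear.
T5: starts 6:30pm at or after T6 ends 11:30am → clear.
T6 overlaps T2, T3.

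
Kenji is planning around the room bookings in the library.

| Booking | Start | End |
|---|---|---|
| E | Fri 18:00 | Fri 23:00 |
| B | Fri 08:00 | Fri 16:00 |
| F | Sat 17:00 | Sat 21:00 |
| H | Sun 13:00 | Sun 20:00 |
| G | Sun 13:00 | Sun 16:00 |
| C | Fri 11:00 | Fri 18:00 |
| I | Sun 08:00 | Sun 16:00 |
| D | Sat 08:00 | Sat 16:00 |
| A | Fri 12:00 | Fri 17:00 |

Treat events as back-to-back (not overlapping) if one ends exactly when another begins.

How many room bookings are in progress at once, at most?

Sweep the timeline, counting +1 at each start and −1 at each end (ends before starts at a tie):
Fri 08:00 start B → 1
Fri 11:00 start C → 2
Fri 12:00 start A → 3
Fri 16:00 end B → 2
Fri 17:00 end A → 1
Fri 18:00 end C → 0
Fri 18:00 start E → 1
Fri 23:00 end E → 0
Sat 08:00 start D → 1
Sat 16:00 end D → 0
Sat 17:00 start F → 1
Sat 21:00 end F → 0
Sun 08:00 start I → 1
Sun 13:00 start G → 2
Sun 13:00 start H → 3
Sun 16:00 end G → 2
Sun 16:00 end I → 1
Sun 20:00 end H → 0
Peak is 3, at Fri 12:00 (A, B, C).

3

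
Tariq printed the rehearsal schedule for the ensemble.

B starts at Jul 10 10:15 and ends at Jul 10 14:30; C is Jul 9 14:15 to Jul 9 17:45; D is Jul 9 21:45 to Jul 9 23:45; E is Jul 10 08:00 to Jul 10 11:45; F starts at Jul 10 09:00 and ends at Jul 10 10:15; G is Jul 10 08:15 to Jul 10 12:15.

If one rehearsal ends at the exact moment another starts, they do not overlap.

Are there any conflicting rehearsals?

Sorted by start: C, D, E, G, F, B.
D starts after C ends, so nothing later overlaps C either.
E starts after D ends, so nothing later overlaps D either.
G starts before E ends → E and G overlap.
That's a conflict, so the schedule is not conflict-free.

Yes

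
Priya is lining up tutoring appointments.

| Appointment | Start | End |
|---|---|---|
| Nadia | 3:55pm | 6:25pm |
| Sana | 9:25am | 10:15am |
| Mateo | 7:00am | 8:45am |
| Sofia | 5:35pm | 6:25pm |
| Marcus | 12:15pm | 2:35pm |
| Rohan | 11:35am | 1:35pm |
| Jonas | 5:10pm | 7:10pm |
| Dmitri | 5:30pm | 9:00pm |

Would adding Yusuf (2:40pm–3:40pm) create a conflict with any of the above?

No — it doesn't clash with anything

Mateo: ends 8:45am at or before Yusuf starts 2:40pm → clear.
Sana: ends 10:15am at or before Yusuf starts 2:40pm → clear.
Rohan: ends 1:35pm at or before Yusuf starts 2:40pm → clear.
Marcus: ends 2:35pm at or before Yusuf starts 2:40pm → clear.
Nadia: starts 3:55pm at or after Yusuf ends 3:40pm → clear.
Jonas: starts 5:10pm at or after Yusuf ends 3:40pm → clear.
Dmitri: starts 5:30pm at or after Yusuf ends 3:40pm → clear.
Sofia: starts 5:35pm at or after Yusuf ends 3:40pm → clear.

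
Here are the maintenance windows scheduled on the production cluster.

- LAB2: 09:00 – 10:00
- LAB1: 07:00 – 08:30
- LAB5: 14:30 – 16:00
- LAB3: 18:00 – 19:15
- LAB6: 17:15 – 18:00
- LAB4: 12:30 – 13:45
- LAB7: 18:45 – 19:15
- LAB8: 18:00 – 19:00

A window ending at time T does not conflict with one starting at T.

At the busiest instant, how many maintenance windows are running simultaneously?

Sort all start/end points and keep a running count:
07:00 start LAB1 → 1
08:30 end LAB1 → 0
09:00 start LAB2 → 1
10:00 end LAB2 → 0
12:30 start LAB4 → 1
13:45 end LAB4 → 0
14:30 start LAB5 → 1
16:00 end LAB5 → 0
17:15 start LAB6 → 1
18:00 end LAB6 → 0
18:00 start LAB3 → 1
18:00 start LAB8 → 2
18:45 start LAB7 → 3
19:00 end LAB8 → 2
19:15 end LAB3 → 1
19:15 end LAB7 → 0
Peak is 3, at 18:45 (LAB3, LAB7, LAB8).

3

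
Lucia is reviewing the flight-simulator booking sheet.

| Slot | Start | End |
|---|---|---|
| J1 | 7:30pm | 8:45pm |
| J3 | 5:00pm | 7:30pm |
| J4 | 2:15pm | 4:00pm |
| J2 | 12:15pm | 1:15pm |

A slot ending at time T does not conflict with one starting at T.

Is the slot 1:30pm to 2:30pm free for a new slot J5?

No — it overlaps J4

J2: ends 1:15pm at or before J5 starts 1:30pm → clear.
J4: starts 2:15pm before J5 ends 2:30pm, and ends 4:00pm after J5 starts 1:30pm → overlap.
J3: starts 5:00pm at or after J5 ends 2:30pm → clear.
J1: starts 7:30pm at or after J5 ends 2:30pm → clear.
J5 overlaps J4.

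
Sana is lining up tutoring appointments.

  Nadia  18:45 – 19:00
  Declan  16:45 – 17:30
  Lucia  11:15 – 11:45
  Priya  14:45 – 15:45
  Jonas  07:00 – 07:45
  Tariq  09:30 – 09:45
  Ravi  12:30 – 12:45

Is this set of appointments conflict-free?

Sorted by start: Jonas, Tariq, Lucia, Ravi, Priya, Declan, Nadia.
Tariq starts after Jonas ends — done with Jonas.
Lucia starts after Tariq ends — done with Tariq.
Ravi starts after Lucia ends — done with Lucia.
Priya starts after Ravi ends — done with Ravi.
Declan starts after Priya ends — done with Priya.
Nadia starts after Declan ends.
Every pair is clear; the schedule has no overlaps.

Yes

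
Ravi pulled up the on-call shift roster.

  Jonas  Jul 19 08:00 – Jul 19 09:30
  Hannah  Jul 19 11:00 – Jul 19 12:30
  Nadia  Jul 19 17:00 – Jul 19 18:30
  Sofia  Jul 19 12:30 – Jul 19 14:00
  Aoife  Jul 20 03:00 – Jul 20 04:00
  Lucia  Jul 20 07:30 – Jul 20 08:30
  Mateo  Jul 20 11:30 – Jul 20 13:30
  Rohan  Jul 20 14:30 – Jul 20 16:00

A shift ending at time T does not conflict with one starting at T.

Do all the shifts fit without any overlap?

Yes

Sorted by start: Jonas, Hannah, Sofia, Nadia, Aoife, Lucia, Mateo, Rohan.
Hannah starts after Jonas ends, so nothing later overlaps Jonas either.
Sofia starts exactly when Hannah ends (back-to-back, no overlap), so nothing later overlaps Hannah either.
Nadia starts after Sofia ends, so nothing later overlaps Sofia either.
Aoife starts after Nadia ends, so nothing later overlaps Nadia either.
Lucia starts after Aoife ends, so nothing later overlaps Aoife either.
Mateo starts after Lucia ends, so nothing later overlaps Lucia either.
Rohan starts after Mateo ends.
Every pair is clear; the schedule has no overlaps.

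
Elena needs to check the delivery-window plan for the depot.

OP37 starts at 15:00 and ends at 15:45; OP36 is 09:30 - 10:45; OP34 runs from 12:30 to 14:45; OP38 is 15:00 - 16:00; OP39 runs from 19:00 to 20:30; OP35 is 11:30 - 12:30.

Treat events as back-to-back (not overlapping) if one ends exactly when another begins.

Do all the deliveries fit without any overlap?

Check each pair: they overlap iff neither finishes before the other starts.
Sorted by start: OP36, OP35, OP34, OP37, OP38, OP39.
OP35 starts after OP36 ends — done with OP36.
OP34 starts exactly when OP35 ends (back-to-back, no overlap) — done with OP35.
OP37 starts after OP34 ends — done with OP34.
OP38 starts before OP37 ends → OP37 and OP38 overlap.
That's a conflict, so the schedule is not conflict-free.

No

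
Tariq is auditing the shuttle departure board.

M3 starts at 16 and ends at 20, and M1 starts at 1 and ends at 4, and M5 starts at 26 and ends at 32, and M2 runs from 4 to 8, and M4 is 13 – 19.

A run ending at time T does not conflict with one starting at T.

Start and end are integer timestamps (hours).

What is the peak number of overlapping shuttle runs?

2

Sweep the timeline, counting +1 at each start and −1 at each end (ends before starts at a tie):
1 start M1 → 1
4 end M1 → 0
4 start M2 → 1
8 end M2 → 0
13 start M4 → 1
16 start M3 → 2
19 end M4 → 1
20 end M3 → 0
26 start M5 → 1
32 end M5 → 0
Peak is 2, at 16 (M3, M4).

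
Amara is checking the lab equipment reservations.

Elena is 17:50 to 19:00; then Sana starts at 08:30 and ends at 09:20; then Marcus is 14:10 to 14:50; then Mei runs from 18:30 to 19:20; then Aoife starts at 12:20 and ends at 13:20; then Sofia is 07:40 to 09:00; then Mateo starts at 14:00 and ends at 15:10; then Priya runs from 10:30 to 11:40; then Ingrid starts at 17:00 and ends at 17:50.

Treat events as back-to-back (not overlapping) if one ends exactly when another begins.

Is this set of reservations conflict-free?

Sorted by start: Sofia, Sana, Priya, Aoife, Mateo, Marcus, Ingrid, Elena, Mei.
Sana starts before Sofia ends → Sofia and Sana overlap.
That's a conflict, so the schedule is not conflict-free.

No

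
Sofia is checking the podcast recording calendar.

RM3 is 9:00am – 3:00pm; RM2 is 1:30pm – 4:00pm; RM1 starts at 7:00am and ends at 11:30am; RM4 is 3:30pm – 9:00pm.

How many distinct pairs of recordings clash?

Sorted by start: RM1, RM3, RM2, RM4.
RM3 starts before RM1 ends → RM1 and RM3 overlap.
RM2 starts after RM1 ends; RM1 is clear from here.
RM2 starts before RM3 ends → RM3 and RM2 overlap.
RM4 starts after RM3 ends.
RM4 starts before RM2 ends → RM2 and RM4 overlap.
Overlapping pairs: RM1 & RM3, RM2 & RM3, RM2 & RM4 — 3 in total.

3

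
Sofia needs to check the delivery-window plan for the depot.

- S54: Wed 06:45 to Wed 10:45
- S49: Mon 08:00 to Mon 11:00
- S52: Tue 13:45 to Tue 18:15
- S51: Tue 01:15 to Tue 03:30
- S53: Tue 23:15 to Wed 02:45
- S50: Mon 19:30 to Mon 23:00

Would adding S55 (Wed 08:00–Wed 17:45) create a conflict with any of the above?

S49: ends Mon 11:00 at or before S55 starts Wed 08:00 → clear.
S50: ends Mon 23:00 at or before S55 starts Wed 08:00 → clear.
S51: ends Tue 03:30 at or before S55 starts Wed 08:00 → clear.
S52: ends Tue 18:15 at or before S55 starts Wed 08:00 → clear.
S53: ends Wed 02:45 at or before S55 starts Wed 08:00 → clear.
S54: starts Wed 06:45 before S55 ends Wed 17:45, and ends Wed 10:45 after S55 starts Wed 08:00 → overlap.
S55 overlaps S54.

Yes — it overlaps S54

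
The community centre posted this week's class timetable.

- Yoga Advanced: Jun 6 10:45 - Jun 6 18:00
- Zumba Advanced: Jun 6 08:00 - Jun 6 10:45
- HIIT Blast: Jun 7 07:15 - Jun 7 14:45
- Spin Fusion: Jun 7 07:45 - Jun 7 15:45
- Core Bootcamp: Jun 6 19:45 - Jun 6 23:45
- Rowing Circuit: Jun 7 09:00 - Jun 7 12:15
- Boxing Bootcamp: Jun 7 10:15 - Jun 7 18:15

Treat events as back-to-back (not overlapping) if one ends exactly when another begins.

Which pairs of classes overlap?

Boxing Bootcamp & HIIT Blast, Boxing Bootcamp & Rowing Circuit, Boxing Bootcamp & Spin Fusion, HIIT Blast & Rowing Circuit, HIIT Blast & Spin Fusion, Rowing Circuit & Spin Fusion

Two intervals overlap when each starts before the other ends.
Sorted by start: Zumba Advanced, Yoga Advanced, Core Bootcamp, HIIT Blast, Spin Fusion, Rowing Circuit, Boxing Bootcamp.
Yoga Advanced starts exactly when Zumba Advanced ends (back-to-back, no overlap), so nothing later overlaps Zumba Advanced either.
Core Bootcamp starts after Yoga Advanced ends, so nothing later overlaps Yoga Advanced either.
HIIT Blast starts after Core Bootcamp ends, so nothing later overlaps Core Bootcamp either.
Spin Fusion starts before HIIT Blast ends → HIIT Blast and Spin Fusion overlap.
Rowing Circuit starts before HIIT Blast ends → HIIT Blast and Rowing Circuit overlap.
Boxing Bootcamp starts before HIIT Blast ends → HIIT Blast and Boxing Bootcamp overlap.
Rowing Circuit starts before Spin Fusion ends → Spin Fusion and Rowing Circuit overlap.
Boxing Bootcamp starts before Spin Fusion ends → Spin Fusion and Boxing Bootcamp overlap.
Boxing Bootcamp starts before Rowing Circuit ends → Rowing Circuit and Boxing Bootcamp overlap.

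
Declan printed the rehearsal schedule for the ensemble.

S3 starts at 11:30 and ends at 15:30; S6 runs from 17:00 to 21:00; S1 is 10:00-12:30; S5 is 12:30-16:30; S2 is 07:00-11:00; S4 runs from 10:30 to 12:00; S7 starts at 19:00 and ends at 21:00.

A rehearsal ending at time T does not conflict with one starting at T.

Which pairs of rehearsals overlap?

S1 & S2, S1 & S3, S1 & S4, S2 & S4, S3 & S4, S3 & S5, S6 & S7

Sorted by start: S2, S1, S4, S3, S5, S6, S7.
S1 starts before S2 ends → S2 and S1 overlap.
S4 starts before S2 ends → S2 and S4 overlap.
S3 starts after S2 ends, so nothing later overlaps S2 either.
S4 starts before S1 ends → S1 and S4 overlap.
S3 starts before S1 ends → S1 and S3 overlap.
S5 starts exactly when S1 ends (back-to-back, no overlap), so nothing later overlaps S1 either.
S3 starts before S4 ends → S4 and S3 overlap.
S5 starts after S4 ends, so nothing later overlaps S4 either.
S5 starts before S3 ends → S3 and S5 overlap.
S6 starts after S3 ends, so nothing later overlaps S3 either.
S6 starts after S5 ends, so nothing later overlaps S5 either.
S7 starts before S6 ends → S6 and S7 overlap.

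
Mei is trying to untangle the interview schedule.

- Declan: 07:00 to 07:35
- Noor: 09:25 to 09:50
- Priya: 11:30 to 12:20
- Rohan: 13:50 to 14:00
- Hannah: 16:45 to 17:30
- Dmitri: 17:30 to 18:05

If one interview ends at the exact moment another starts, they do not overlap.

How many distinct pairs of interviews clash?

Sorted by start: Declan, Noor, Priya, Rohan, Hannah, Dmitri.
Noor starts after Declan ends, so Declan has no further overlaps.
Priya starts after Noor ends, so Noor has no further overlaps.
Rohan starts after Priya ends, so Priya has no further overlaps.
Hannah starts after Rohan ends, so Rohan has no further overlaps.
Dmitri starts exactly when Hannah ends (back-to-back, no overlap).
No pair overlaps.

0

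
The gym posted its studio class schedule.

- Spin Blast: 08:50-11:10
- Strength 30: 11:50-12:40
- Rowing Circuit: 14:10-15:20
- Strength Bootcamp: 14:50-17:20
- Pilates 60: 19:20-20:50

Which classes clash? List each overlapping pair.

Two intervals overlap when each starts before the other ends.
Sorted by start: Spin Blast, Strength 30, Rowing Circuit, Strength Bootcamp, Pilates 60.
Strength 30 starts after Spin Blast ends; Spin Blast is clear from here.
Rowing Circuit starts after Strength 30 ends; Strength 30 is clear from here.
Strength Bootcamp starts before Rowing Circuit ends → Rowing Circuit and Strength Bootcamp overlap.
Pilates 60 starts after Rowing Circuit ends.
Pilates 60 starts after Strength Bootcamp ends.

Rowing Circuit & Strength Bootcamp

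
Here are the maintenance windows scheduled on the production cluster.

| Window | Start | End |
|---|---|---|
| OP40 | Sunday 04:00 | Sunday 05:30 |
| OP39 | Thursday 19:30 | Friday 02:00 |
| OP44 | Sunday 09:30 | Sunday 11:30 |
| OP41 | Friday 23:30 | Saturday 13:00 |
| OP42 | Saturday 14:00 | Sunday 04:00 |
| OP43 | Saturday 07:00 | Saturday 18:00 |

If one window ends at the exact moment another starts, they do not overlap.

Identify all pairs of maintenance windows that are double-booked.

OP41 & OP43, OP42 & OP43

Sorted by start: OP39, OP41, OP43, OP42, OP40, OP44.
OP41 starts after OP39 ends, so nothing later overlaps OP39 either.
OP43 starts before OP41 ends → OP41 and OP43 overlap.
OP42 starts after OP41 ends, so nothing later overlaps OP41 either.
OP42 starts before OP43 ends → OP43 and OP42 overlap.
OP40 starts after OP43 ends, so nothing later overlaps OP43 either.
OP40 starts exactly when OP42 ends (back-to-back, no overlap), so nothing later overlaps OP42 either.
OP44 starts after OP40 ends.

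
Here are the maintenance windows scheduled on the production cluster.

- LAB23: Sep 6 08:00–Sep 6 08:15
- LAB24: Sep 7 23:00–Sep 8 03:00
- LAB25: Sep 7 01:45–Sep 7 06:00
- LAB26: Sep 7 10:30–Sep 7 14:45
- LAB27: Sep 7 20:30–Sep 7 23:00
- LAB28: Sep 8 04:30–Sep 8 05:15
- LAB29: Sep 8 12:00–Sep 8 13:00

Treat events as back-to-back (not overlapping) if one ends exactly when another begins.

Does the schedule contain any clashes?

Check each pair: they overlap iff neither finishes before the other starts.
Sorted by start: LAB23, LAB25, LAB26, LAB27, LAB24, LAB28, LAB29.
LAB25 starts after LAB23 ends, so LAB23 has no further overlaps.
LAB26 starts after LAB25 ends, so LAB25 has no further overlaps.
LAB27 starts after LAB26 ends, so LAB26 has no further overlaps.
LAB24 starts exactly when LAB27 ends (back-to-back, no overlap), so LAB27 has no further overlaps.
LAB28 starts after LAB24 ends, so LAB24 has no further overlaps.
LAB29 starts after LAB28 ends.
Every pair is clear; the schedule has no overlaps.

No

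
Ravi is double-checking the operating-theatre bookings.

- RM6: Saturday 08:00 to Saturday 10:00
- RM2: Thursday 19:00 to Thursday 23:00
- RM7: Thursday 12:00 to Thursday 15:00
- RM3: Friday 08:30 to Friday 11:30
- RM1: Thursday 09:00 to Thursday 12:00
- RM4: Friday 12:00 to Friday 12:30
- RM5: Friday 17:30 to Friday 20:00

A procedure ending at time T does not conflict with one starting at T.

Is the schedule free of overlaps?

Check each pair: they overlap iff neither finishes before the other starts.
Sorted by start: RM1, RM7, RM2, RM3, RM4, RM5, RM6.
RM7 starts exactly when RM1 ends (back-to-back, no overlap); RM1 is clear from here.
RM2 starts after RM7 ends; RM7 is clear from here.
RM3 starts after RM2 ends; RM2 is clear from here.
RM4 starts after RM3 ends; RM3 is clear from here.
RM5 starts after RM4 ends; RM4 is clear from here.
RM6 starts after RM5 ends.
Every pair is clear; the schedule has no overlaps.

Yes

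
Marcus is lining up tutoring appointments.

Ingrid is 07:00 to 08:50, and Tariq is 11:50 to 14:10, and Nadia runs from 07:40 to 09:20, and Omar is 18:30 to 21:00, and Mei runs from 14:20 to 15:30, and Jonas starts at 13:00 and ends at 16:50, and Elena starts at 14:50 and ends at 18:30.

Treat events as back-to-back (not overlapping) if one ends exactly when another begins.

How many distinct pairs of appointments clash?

Two intervals overlap when each starts before the other ends.
Sorted by start: Ingrid, Nadia, Tariq, Jonas, Mei, Elena, Omar.
Nadia starts before Ingrid ends → Ingrid and Nadia overlap.
Tariq starts after Ingrid ends, so nothing later overlaps Ingrid either.
Tariq starts after Nadia ends, so nothing later overlaps Nadia either.
Jonas starts before Tariq ends → Tariq and Jonas overlap.
Mei starts after Tariq ends, so nothing later overlaps Tariq either.
Mei starts before Jonas ends → Jonas and Mei overlap.
Elena starts before Jonas ends → Jonas and Elena overlap.
Omar starts after Jonas ends.
Elena starts before Mei ends → Mei and Elena overlap.
Omar starts after Mei ends.
Omar starts exactly when Elena ends (back-to-back, no overlap).
Overlapping pairs: Elena & Jonas, Elena & Mei, Ingrid & Nadia, Jonas & Mei, Jonas & Tariq — 5 in total.

5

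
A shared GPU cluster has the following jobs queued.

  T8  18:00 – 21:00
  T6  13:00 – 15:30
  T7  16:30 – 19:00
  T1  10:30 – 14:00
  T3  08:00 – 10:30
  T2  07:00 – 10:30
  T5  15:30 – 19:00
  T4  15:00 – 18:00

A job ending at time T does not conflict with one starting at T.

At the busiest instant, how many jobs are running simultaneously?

3

Sweep the timeline, counting +1 at each start and −1 at each end (ends before starts at a tie):
07:00 start T2 → 1
08:00 start T3 → 2
10:30 end T2 → 1
10:30 end T3 → 0
10:30 start T1 → 1
13:00 start T6 → 2
14:00 end T1 → 1
15:00 start T4 → 2
15:30 end T6 → 1
15:30 start T5 → 2
16:30 start T7 → 3
18:00 end T4 → 2
18:00 start T8 → 3
19:00 end T5 → 2
19:00 end T7 → 1
21:00 end T8 → 0
Peak is 3, at 16:30 (T4, T5, T7).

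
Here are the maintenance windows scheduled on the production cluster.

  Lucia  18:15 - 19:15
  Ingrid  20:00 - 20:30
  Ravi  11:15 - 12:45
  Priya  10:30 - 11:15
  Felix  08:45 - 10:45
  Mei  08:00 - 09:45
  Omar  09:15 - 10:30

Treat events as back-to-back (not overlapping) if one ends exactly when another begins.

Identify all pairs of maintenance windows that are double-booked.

Felix & Mei, Felix & Omar, Felix & Priya, Mei & Omar

Check each pair: they overlap iff neither finishes before the other starts.
Sorted by start: Mei, Felix, Omar, Priya, Ravi, Lucia, Ingrid.
Felix starts before Mei ends → Mei and Felix overlap.
Omar starts before Mei ends → Mei and Omar overlap.
Priya starts after Mei ends, so Mei has no further overlaps.
Omar starts before Felix ends → Felix and Omar overlap.
Priya starts before Felix ends → Felix and Priya overlap.
Ravi starts after Felix ends, so Felix has no further overlaps.
Priya starts exactly when Omar ends (back-to-back, no overlap), so Omar has no further overlaps.
Ravi starts exactly when Priya ends (back-to-back, no overlap), so Priya has no further overlaps.
Lucia starts after Ravi ends, so Ravi has no further overlaps.
Ingrid starts after Lucia ends.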